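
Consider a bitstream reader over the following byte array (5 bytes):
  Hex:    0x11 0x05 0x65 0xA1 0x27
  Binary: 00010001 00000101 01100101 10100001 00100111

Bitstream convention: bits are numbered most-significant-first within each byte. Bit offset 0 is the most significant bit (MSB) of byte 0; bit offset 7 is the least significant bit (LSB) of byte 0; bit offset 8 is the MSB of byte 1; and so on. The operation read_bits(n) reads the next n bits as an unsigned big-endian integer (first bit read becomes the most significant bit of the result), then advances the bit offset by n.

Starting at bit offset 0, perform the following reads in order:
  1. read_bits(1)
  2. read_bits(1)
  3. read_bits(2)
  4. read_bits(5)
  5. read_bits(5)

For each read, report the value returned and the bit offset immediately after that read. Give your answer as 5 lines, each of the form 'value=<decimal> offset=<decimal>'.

Answer: value=0 offset=1
value=0 offset=2
value=1 offset=4
value=2 offset=9
value=1 offset=14

Derivation:
Read 1: bits[0:1] width=1 -> value=0 (bin 0); offset now 1 = byte 0 bit 1; 39 bits remain
Read 2: bits[1:2] width=1 -> value=0 (bin 0); offset now 2 = byte 0 bit 2; 38 bits remain
Read 3: bits[2:4] width=2 -> value=1 (bin 01); offset now 4 = byte 0 bit 4; 36 bits remain
Read 4: bits[4:9] width=5 -> value=2 (bin 00010); offset now 9 = byte 1 bit 1; 31 bits remain
Read 5: bits[9:14] width=5 -> value=1 (bin 00001); offset now 14 = byte 1 bit 6; 26 bits remain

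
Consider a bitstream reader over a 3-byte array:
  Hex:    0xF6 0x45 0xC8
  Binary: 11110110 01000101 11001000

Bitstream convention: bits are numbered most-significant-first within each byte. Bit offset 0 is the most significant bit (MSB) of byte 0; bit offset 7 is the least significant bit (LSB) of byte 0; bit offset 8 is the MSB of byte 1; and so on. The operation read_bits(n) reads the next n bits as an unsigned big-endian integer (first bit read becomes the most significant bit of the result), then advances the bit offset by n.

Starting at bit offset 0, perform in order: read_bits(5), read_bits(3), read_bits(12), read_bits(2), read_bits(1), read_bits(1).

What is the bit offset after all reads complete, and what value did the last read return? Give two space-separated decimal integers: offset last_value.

Read 1: bits[0:5] width=5 -> value=30 (bin 11110); offset now 5 = byte 0 bit 5; 19 bits remain
Read 2: bits[5:8] width=3 -> value=6 (bin 110); offset now 8 = byte 1 bit 0; 16 bits remain
Read 3: bits[8:20] width=12 -> value=1116 (bin 010001011100); offset now 20 = byte 2 bit 4; 4 bits remain
Read 4: bits[20:22] width=2 -> value=2 (bin 10); offset now 22 = byte 2 bit 6; 2 bits remain
Read 5: bits[22:23] width=1 -> value=0 (bin 0); offset now 23 = byte 2 bit 7; 1 bits remain
Read 6: bits[23:24] width=1 -> value=0 (bin 0); offset now 24 = byte 3 bit 0; 0 bits remain

Answer: 24 0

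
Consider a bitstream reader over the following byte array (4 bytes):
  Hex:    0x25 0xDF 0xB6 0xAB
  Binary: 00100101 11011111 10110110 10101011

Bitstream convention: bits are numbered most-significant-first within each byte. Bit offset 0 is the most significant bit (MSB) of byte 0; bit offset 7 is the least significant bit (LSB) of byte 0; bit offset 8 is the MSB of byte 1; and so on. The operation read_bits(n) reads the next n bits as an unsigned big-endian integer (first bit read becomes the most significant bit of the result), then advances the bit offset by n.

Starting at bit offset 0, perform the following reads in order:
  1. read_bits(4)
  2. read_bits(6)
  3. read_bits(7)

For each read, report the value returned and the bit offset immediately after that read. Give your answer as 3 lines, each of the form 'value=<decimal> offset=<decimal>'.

Answer: value=2 offset=4
value=23 offset=10
value=63 offset=17

Derivation:
Read 1: bits[0:4] width=4 -> value=2 (bin 0010); offset now 4 = byte 0 bit 4; 28 bits remain
Read 2: bits[4:10] width=6 -> value=23 (bin 010111); offset now 10 = byte 1 bit 2; 22 bits remain
Read 3: bits[10:17] width=7 -> value=63 (bin 0111111); offset now 17 = byte 2 bit 1; 15 bits remain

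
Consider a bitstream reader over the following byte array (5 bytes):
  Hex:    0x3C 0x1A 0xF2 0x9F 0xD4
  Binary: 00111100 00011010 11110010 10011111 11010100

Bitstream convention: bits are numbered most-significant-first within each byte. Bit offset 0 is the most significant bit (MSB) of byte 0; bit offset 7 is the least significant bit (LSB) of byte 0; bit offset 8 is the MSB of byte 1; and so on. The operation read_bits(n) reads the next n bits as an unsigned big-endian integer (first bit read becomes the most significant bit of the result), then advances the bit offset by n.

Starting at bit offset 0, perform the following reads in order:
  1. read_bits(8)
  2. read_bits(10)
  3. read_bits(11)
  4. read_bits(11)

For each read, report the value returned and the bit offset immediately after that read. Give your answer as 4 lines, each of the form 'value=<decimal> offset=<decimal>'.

Read 1: bits[0:8] width=8 -> value=60 (bin 00111100); offset now 8 = byte 1 bit 0; 32 bits remain
Read 2: bits[8:18] width=10 -> value=107 (bin 0001101011); offset now 18 = byte 2 bit 2; 22 bits remain
Read 3: bits[18:29] width=11 -> value=1619 (bin 11001010011); offset now 29 = byte 3 bit 5; 11 bits remain
Read 4: bits[29:40] width=11 -> value=2004 (bin 11111010100); offset now 40 = byte 5 bit 0; 0 bits remain

Answer: value=60 offset=8
value=107 offset=18
value=1619 offset=29
value=2004 offset=40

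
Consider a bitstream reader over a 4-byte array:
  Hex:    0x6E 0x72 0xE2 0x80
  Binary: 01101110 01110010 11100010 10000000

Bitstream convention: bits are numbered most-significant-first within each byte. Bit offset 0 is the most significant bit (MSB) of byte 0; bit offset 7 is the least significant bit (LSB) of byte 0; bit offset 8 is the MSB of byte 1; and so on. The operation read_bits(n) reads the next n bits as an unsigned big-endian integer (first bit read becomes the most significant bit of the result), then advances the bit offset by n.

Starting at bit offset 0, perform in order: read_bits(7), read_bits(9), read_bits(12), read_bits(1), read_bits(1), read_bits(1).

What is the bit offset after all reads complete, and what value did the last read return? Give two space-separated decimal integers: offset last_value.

Answer: 31 0

Derivation:
Read 1: bits[0:7] width=7 -> value=55 (bin 0110111); offset now 7 = byte 0 bit 7; 25 bits remain
Read 2: bits[7:16] width=9 -> value=114 (bin 001110010); offset now 16 = byte 2 bit 0; 16 bits remain
Read 3: bits[16:28] width=12 -> value=3624 (bin 111000101000); offset now 28 = byte 3 bit 4; 4 bits remain
Read 4: bits[28:29] width=1 -> value=0 (bin 0); offset now 29 = byte 3 bit 5; 3 bits remain
Read 5: bits[29:30] width=1 -> value=0 (bin 0); offset now 30 = byte 3 bit 6; 2 bits remain
Read 6: bits[30:31] width=1 -> value=0 (bin 0); offset now 31 = byte 3 bit 7; 1 bits remain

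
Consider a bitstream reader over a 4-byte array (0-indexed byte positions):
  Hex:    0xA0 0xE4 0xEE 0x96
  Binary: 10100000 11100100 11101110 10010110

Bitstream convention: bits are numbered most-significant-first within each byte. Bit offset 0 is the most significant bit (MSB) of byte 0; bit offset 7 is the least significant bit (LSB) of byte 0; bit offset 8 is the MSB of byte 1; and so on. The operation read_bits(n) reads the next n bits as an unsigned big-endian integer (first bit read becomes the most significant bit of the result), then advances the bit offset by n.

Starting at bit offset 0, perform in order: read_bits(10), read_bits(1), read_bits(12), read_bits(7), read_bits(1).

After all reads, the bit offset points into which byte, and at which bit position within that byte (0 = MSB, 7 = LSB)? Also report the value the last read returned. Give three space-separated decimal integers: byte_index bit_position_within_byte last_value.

Answer: 3 7 1

Derivation:
Read 1: bits[0:10] width=10 -> value=643 (bin 1010000011); offset now 10 = byte 1 bit 2; 22 bits remain
Read 2: bits[10:11] width=1 -> value=1 (bin 1); offset now 11 = byte 1 bit 3; 21 bits remain
Read 3: bits[11:23] width=12 -> value=631 (bin 001001110111); offset now 23 = byte 2 bit 7; 9 bits remain
Read 4: bits[23:30] width=7 -> value=37 (bin 0100101); offset now 30 = byte 3 bit 6; 2 bits remain
Read 5: bits[30:31] width=1 -> value=1 (bin 1); offset now 31 = byte 3 bit 7; 1 bits remain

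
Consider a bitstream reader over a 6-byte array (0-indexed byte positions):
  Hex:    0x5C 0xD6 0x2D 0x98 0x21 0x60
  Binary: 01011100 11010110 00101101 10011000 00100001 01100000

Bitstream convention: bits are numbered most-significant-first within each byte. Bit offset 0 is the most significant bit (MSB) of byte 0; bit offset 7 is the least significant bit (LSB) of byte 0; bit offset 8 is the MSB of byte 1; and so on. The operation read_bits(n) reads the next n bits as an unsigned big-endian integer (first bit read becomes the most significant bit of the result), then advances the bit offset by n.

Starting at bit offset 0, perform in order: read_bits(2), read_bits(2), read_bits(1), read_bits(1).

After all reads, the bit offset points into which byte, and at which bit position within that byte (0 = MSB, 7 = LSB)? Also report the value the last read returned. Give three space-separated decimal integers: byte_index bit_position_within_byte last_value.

Answer: 0 6 1

Derivation:
Read 1: bits[0:2] width=2 -> value=1 (bin 01); offset now 2 = byte 0 bit 2; 46 bits remain
Read 2: bits[2:4] width=2 -> value=1 (bin 01); offset now 4 = byte 0 bit 4; 44 bits remain
Read 3: bits[4:5] width=1 -> value=1 (bin 1); offset now 5 = byte 0 bit 5; 43 bits remain
Read 4: bits[5:6] width=1 -> value=1 (bin 1); offset now 6 = byte 0 bit 6; 42 bits remain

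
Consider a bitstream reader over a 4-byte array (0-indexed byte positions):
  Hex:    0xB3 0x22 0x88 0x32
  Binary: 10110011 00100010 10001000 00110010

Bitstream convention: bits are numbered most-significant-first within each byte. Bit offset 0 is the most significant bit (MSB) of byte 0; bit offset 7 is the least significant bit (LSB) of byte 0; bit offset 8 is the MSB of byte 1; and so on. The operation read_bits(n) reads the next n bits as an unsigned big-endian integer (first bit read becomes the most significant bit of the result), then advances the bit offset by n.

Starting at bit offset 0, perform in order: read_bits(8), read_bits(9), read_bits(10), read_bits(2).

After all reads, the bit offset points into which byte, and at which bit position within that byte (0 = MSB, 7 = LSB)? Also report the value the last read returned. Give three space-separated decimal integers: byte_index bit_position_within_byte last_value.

Read 1: bits[0:8] width=8 -> value=179 (bin 10110011); offset now 8 = byte 1 bit 0; 24 bits remain
Read 2: bits[8:17] width=9 -> value=69 (bin 001000101); offset now 17 = byte 2 bit 1; 15 bits remain
Read 3: bits[17:27] width=10 -> value=65 (bin 0001000001); offset now 27 = byte 3 bit 3; 5 bits remain
Read 4: bits[27:29] width=2 -> value=2 (bin 10); offset now 29 = byte 3 bit 5; 3 bits remain

Answer: 3 5 2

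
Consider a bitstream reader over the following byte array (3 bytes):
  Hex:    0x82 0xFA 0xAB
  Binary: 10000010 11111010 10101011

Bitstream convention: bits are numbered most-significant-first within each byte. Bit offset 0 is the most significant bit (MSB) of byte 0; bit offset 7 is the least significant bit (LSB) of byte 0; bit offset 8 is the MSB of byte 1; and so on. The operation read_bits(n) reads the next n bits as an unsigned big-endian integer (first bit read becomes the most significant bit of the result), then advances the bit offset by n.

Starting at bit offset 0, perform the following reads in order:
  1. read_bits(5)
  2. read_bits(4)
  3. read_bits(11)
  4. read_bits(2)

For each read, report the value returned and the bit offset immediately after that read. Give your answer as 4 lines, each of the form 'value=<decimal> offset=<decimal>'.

Read 1: bits[0:5] width=5 -> value=16 (bin 10000); offset now 5 = byte 0 bit 5; 19 bits remain
Read 2: bits[5:9] width=4 -> value=5 (bin 0101); offset now 9 = byte 1 bit 1; 15 bits remain
Read 3: bits[9:20] width=11 -> value=1962 (bin 11110101010); offset now 20 = byte 2 bit 4; 4 bits remain
Read 4: bits[20:22] width=2 -> value=2 (bin 10); offset now 22 = byte 2 bit 6; 2 bits remain

Answer: value=16 offset=5
value=5 offset=9
value=1962 offset=20
value=2 offset=22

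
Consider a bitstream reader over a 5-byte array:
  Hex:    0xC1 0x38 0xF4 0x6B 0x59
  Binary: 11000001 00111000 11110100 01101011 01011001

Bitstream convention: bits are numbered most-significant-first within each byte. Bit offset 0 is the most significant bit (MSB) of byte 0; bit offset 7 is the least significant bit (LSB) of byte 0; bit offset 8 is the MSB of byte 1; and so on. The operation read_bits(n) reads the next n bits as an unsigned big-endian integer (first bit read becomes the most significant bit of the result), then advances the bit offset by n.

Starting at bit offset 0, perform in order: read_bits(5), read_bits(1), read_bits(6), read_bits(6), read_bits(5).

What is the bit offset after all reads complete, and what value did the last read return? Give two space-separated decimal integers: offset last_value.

Read 1: bits[0:5] width=5 -> value=24 (bin 11000); offset now 5 = byte 0 bit 5; 35 bits remain
Read 2: bits[5:6] width=1 -> value=0 (bin 0); offset now 6 = byte 0 bit 6; 34 bits remain
Read 3: bits[6:12] width=6 -> value=19 (bin 010011); offset now 12 = byte 1 bit 4; 28 bits remain
Read 4: bits[12:18] width=6 -> value=35 (bin 100011); offset now 18 = byte 2 bit 2; 22 bits remain
Read 5: bits[18:23] width=5 -> value=26 (bin 11010); offset now 23 = byte 2 bit 7; 17 bits remain

Answer: 23 26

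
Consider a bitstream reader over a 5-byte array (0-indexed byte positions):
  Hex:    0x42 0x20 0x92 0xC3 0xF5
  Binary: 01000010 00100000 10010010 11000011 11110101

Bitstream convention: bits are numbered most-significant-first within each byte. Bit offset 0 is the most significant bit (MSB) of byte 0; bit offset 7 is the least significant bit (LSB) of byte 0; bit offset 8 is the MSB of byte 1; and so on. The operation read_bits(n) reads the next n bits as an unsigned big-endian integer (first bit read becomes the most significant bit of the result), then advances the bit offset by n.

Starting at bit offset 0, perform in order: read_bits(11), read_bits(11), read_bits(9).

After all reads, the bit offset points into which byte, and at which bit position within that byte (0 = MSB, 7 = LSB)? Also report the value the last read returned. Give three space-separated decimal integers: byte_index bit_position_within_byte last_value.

Read 1: bits[0:11] width=11 -> value=529 (bin 01000010001); offset now 11 = byte 1 bit 3; 29 bits remain
Read 2: bits[11:22] width=11 -> value=36 (bin 00000100100); offset now 22 = byte 2 bit 6; 18 bits remain
Read 3: bits[22:31] width=9 -> value=353 (bin 101100001); offset now 31 = byte 3 bit 7; 9 bits remain

Answer: 3 7 353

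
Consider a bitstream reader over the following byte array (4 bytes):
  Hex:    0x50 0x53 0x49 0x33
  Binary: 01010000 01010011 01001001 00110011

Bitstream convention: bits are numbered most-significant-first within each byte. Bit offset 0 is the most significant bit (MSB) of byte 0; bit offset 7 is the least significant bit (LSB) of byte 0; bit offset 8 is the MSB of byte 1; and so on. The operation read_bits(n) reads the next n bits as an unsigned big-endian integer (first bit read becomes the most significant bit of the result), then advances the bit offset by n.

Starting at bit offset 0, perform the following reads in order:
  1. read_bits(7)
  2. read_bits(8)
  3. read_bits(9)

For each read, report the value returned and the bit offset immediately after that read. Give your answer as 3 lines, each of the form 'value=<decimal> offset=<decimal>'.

Answer: value=40 offset=7
value=41 offset=15
value=329 offset=24

Derivation:
Read 1: bits[0:7] width=7 -> value=40 (bin 0101000); offset now 7 = byte 0 bit 7; 25 bits remain
Read 2: bits[7:15] width=8 -> value=41 (bin 00101001); offset now 15 = byte 1 bit 7; 17 bits remain
Read 3: bits[15:24] width=9 -> value=329 (bin 101001001); offset now 24 = byte 3 bit 0; 8 bits remain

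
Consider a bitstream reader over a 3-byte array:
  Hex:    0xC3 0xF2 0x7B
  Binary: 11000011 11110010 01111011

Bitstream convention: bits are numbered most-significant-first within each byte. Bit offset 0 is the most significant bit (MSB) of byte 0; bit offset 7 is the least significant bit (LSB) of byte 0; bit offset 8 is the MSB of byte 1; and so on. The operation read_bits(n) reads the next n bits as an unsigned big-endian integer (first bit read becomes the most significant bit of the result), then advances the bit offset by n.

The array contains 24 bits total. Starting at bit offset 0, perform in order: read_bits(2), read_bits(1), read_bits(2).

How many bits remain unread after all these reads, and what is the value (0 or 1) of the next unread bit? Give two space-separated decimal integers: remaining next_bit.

Read 1: bits[0:2] width=2 -> value=3 (bin 11); offset now 2 = byte 0 bit 2; 22 bits remain
Read 2: bits[2:3] width=1 -> value=0 (bin 0); offset now 3 = byte 0 bit 3; 21 bits remain
Read 3: bits[3:5] width=2 -> value=0 (bin 00); offset now 5 = byte 0 bit 5; 19 bits remain

Answer: 19 0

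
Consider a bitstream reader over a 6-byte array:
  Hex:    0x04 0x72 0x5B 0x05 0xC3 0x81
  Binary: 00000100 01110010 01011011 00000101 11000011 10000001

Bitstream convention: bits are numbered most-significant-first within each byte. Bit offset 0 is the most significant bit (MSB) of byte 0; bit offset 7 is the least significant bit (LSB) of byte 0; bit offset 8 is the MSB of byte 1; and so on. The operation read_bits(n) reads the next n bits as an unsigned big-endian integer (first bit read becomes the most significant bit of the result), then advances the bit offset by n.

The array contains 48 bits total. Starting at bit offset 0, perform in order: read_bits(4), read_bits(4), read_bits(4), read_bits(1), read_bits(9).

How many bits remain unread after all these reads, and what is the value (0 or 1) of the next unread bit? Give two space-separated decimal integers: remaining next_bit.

Answer: 26 1

Derivation:
Read 1: bits[0:4] width=4 -> value=0 (bin 0000); offset now 4 = byte 0 bit 4; 44 bits remain
Read 2: bits[4:8] width=4 -> value=4 (bin 0100); offset now 8 = byte 1 bit 0; 40 bits remain
Read 3: bits[8:12] width=4 -> value=7 (bin 0111); offset now 12 = byte 1 bit 4; 36 bits remain
Read 4: bits[12:13] width=1 -> value=0 (bin 0); offset now 13 = byte 1 bit 5; 35 bits remain
Read 5: bits[13:22] width=9 -> value=150 (bin 010010110); offset now 22 = byte 2 bit 6; 26 bits remain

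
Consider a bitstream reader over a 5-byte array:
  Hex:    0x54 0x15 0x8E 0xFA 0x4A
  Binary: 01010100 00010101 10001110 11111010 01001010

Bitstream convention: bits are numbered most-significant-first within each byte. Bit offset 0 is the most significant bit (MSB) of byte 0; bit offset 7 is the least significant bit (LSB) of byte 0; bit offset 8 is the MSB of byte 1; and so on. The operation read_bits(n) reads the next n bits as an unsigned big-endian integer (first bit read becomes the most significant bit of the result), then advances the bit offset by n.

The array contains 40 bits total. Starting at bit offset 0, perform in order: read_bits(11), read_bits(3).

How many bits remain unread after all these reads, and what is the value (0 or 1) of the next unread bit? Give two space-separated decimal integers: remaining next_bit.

Read 1: bits[0:11] width=11 -> value=672 (bin 01010100000); offset now 11 = byte 1 bit 3; 29 bits remain
Read 2: bits[11:14] width=3 -> value=5 (bin 101); offset now 14 = byte 1 bit 6; 26 bits remain

Answer: 26 0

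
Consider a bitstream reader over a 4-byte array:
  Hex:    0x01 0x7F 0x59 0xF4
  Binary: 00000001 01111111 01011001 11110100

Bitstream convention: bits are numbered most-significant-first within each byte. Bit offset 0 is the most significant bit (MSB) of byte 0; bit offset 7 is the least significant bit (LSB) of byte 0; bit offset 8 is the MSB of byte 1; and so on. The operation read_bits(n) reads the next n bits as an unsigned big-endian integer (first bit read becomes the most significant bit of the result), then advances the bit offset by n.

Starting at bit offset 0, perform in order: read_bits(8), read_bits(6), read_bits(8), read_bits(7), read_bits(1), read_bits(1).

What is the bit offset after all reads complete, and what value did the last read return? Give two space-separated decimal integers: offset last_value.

Read 1: bits[0:8] width=8 -> value=1 (bin 00000001); offset now 8 = byte 1 bit 0; 24 bits remain
Read 2: bits[8:14] width=6 -> value=31 (bin 011111); offset now 14 = byte 1 bit 6; 18 bits remain
Read 3: bits[14:22] width=8 -> value=214 (bin 11010110); offset now 22 = byte 2 bit 6; 10 bits remain
Read 4: bits[22:29] width=7 -> value=62 (bin 0111110); offset now 29 = byte 3 bit 5; 3 bits remain
Read 5: bits[29:30] width=1 -> value=1 (bin 1); offset now 30 = byte 3 bit 6; 2 bits remain
Read 6: bits[30:31] width=1 -> value=0 (bin 0); offset now 31 = byte 3 bit 7; 1 bits remain

Answer: 31 0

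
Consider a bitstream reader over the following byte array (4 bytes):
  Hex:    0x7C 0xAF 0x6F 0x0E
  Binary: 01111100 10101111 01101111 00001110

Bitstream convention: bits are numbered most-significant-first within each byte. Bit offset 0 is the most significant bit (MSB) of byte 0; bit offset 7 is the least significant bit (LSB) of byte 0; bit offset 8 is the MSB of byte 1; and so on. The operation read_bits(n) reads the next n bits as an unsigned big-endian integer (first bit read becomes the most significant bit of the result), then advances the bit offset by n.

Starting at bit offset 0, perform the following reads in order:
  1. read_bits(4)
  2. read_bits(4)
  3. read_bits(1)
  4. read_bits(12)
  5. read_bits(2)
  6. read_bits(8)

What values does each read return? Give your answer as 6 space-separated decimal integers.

Read 1: bits[0:4] width=4 -> value=7 (bin 0111); offset now 4 = byte 0 bit 4; 28 bits remain
Read 2: bits[4:8] width=4 -> value=12 (bin 1100); offset now 8 = byte 1 bit 0; 24 bits remain
Read 3: bits[8:9] width=1 -> value=1 (bin 1); offset now 9 = byte 1 bit 1; 23 bits remain
Read 4: bits[9:21] width=12 -> value=1517 (bin 010111101101); offset now 21 = byte 2 bit 5; 11 bits remain
Read 5: bits[21:23] width=2 -> value=3 (bin 11); offset now 23 = byte 2 bit 7; 9 bits remain
Read 6: bits[23:31] width=8 -> value=135 (bin 10000111); offset now 31 = byte 3 bit 7; 1 bits remain

Answer: 7 12 1 1517 3 135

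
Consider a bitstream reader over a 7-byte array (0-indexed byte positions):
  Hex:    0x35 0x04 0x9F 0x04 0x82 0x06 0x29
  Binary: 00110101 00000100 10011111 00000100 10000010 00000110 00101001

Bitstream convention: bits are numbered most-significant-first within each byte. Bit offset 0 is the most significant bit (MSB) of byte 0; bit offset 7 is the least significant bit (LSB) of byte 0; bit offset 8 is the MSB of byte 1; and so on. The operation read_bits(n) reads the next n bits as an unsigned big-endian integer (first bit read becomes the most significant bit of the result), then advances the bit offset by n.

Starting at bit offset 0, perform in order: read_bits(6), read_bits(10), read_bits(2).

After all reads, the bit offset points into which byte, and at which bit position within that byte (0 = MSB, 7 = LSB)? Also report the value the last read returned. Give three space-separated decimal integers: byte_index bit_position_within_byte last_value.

Answer: 2 2 2

Derivation:
Read 1: bits[0:6] width=6 -> value=13 (bin 001101); offset now 6 = byte 0 bit 6; 50 bits remain
Read 2: bits[6:16] width=10 -> value=260 (bin 0100000100); offset now 16 = byte 2 bit 0; 40 bits remain
Read 3: bits[16:18] width=2 -> value=2 (bin 10); offset now 18 = byte 2 bit 2; 38 bits remain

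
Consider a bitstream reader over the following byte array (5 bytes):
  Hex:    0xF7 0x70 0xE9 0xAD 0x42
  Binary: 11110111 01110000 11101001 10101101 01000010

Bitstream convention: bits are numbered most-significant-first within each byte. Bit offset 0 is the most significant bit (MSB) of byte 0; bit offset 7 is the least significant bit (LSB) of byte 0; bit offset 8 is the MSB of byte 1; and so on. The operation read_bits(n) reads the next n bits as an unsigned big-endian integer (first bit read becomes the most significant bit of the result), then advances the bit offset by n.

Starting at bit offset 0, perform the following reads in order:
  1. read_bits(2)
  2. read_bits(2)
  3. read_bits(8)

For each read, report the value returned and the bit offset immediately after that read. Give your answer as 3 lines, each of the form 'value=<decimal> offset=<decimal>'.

Answer: value=3 offset=2
value=3 offset=4
value=119 offset=12

Derivation:
Read 1: bits[0:2] width=2 -> value=3 (bin 11); offset now 2 = byte 0 bit 2; 38 bits remain
Read 2: bits[2:4] width=2 -> value=3 (bin 11); offset now 4 = byte 0 bit 4; 36 bits remain
Read 3: bits[4:12] width=8 -> value=119 (bin 01110111); offset now 12 = byte 1 bit 4; 28 bits remain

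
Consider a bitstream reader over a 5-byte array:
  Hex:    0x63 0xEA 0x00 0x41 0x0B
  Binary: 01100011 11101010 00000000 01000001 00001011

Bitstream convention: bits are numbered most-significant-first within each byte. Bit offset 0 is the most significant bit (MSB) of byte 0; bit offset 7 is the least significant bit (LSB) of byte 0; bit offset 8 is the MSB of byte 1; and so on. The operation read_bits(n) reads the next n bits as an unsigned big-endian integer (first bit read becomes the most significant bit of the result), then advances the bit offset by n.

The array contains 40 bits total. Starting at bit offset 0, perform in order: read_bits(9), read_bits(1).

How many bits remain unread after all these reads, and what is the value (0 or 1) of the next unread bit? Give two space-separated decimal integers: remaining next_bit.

Read 1: bits[0:9] width=9 -> value=199 (bin 011000111); offset now 9 = byte 1 bit 1; 31 bits remain
Read 2: bits[9:10] width=1 -> value=1 (bin 1); offset now 10 = byte 1 bit 2; 30 bits remain

Answer: 30 1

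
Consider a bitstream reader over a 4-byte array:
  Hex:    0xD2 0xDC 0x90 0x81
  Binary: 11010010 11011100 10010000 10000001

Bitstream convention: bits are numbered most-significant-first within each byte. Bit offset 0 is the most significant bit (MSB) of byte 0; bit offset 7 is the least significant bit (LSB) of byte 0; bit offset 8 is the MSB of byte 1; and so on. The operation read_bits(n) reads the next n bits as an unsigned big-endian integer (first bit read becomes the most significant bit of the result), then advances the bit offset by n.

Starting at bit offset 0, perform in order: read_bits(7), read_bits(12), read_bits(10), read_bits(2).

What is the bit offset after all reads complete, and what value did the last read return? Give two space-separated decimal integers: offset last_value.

Read 1: bits[0:7] width=7 -> value=105 (bin 1101001); offset now 7 = byte 0 bit 7; 25 bits remain
Read 2: bits[7:19] width=12 -> value=1764 (bin 011011100100); offset now 19 = byte 2 bit 3; 13 bits remain
Read 3: bits[19:29] width=10 -> value=528 (bin 1000010000); offset now 29 = byte 3 bit 5; 3 bits remain
Read 4: bits[29:31] width=2 -> value=0 (bin 00); offset now 31 = byte 3 bit 7; 1 bits remain

Answer: 31 0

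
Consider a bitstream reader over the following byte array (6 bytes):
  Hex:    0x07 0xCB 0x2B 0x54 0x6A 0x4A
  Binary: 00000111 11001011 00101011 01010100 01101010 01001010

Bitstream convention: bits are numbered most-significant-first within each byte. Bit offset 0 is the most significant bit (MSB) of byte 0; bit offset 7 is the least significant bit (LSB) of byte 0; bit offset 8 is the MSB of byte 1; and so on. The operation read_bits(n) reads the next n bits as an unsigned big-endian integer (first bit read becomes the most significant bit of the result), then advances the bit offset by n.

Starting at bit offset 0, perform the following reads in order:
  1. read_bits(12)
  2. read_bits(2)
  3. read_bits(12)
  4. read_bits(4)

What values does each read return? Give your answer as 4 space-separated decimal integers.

Answer: 124 2 3245 5

Derivation:
Read 1: bits[0:12] width=12 -> value=124 (bin 000001111100); offset now 12 = byte 1 bit 4; 36 bits remain
Read 2: bits[12:14] width=2 -> value=2 (bin 10); offset now 14 = byte 1 bit 6; 34 bits remain
Read 3: bits[14:26] width=12 -> value=3245 (bin 110010101101); offset now 26 = byte 3 bit 2; 22 bits remain
Read 4: bits[26:30] width=4 -> value=5 (bin 0101); offset now 30 = byte 3 bit 6; 18 bits remain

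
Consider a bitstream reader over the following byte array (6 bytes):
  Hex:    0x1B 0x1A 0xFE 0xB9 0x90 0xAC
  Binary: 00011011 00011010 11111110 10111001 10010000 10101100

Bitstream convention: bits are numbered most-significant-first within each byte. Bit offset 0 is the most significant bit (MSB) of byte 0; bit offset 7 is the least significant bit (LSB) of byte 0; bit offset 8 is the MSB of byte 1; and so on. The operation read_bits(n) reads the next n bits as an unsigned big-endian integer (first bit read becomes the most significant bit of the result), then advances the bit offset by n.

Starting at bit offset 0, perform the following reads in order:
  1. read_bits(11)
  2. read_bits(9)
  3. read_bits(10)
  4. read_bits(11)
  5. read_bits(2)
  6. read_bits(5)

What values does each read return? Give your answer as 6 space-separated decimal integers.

Answer: 216 431 942 801 1 12

Derivation:
Read 1: bits[0:11] width=11 -> value=216 (bin 00011011000); offset now 11 = byte 1 bit 3; 37 bits remain
Read 2: bits[11:20] width=9 -> value=431 (bin 110101111); offset now 20 = byte 2 bit 4; 28 bits remain
Read 3: bits[20:30] width=10 -> value=942 (bin 1110101110); offset now 30 = byte 3 bit 6; 18 bits remain
Read 4: bits[30:41] width=11 -> value=801 (bin 01100100001); offset now 41 = byte 5 bit 1; 7 bits remain
Read 5: bits[41:43] width=2 -> value=1 (bin 01); offset now 43 = byte 5 bit 3; 5 bits remain
Read 6: bits[43:48] width=5 -> value=12 (bin 01100); offset now 48 = byte 6 bit 0; 0 bits remain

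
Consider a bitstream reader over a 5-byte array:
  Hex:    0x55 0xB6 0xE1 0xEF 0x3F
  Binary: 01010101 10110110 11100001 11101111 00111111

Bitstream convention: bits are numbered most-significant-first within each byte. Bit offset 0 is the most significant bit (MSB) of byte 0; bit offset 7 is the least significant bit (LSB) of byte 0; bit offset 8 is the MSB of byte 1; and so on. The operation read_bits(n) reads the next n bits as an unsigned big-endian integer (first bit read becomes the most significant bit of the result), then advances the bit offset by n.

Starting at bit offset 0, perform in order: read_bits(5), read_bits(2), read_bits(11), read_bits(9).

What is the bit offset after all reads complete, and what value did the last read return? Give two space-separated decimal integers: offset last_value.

Read 1: bits[0:5] width=5 -> value=10 (bin 01010); offset now 5 = byte 0 bit 5; 35 bits remain
Read 2: bits[5:7] width=2 -> value=2 (bin 10); offset now 7 = byte 0 bit 7; 33 bits remain
Read 3: bits[7:18] width=11 -> value=1755 (bin 11011011011); offset now 18 = byte 2 bit 2; 22 bits remain
Read 4: bits[18:27] width=9 -> value=271 (bin 100001111); offset now 27 = byte 3 bit 3; 13 bits remain

Answer: 27 271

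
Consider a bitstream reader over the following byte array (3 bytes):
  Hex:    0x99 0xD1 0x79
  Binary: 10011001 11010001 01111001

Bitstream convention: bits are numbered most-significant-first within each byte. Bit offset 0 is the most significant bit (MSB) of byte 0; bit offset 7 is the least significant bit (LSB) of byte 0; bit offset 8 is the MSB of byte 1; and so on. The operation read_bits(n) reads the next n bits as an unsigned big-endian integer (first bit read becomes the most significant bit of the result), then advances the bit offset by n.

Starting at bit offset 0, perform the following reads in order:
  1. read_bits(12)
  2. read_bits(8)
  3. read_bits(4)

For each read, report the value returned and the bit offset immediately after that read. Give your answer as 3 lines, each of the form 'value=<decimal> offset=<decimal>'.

Read 1: bits[0:12] width=12 -> value=2461 (bin 100110011101); offset now 12 = byte 1 bit 4; 12 bits remain
Read 2: bits[12:20] width=8 -> value=23 (bin 00010111); offset now 20 = byte 2 bit 4; 4 bits remain
Read 3: bits[20:24] width=4 -> value=9 (bin 1001); offset now 24 = byte 3 bit 0; 0 bits remain

Answer: value=2461 offset=12
value=23 offset=20
value=9 offset=24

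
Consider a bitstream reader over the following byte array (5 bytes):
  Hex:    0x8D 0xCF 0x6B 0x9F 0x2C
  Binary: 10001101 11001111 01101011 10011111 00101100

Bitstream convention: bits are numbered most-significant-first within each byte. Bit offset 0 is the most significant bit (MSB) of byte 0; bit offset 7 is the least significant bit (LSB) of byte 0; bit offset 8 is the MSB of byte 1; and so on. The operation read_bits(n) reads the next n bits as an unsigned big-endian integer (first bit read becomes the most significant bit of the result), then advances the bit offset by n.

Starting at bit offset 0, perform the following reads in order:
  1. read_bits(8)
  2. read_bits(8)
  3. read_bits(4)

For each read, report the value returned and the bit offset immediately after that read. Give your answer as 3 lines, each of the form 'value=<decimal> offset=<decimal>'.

Answer: value=141 offset=8
value=207 offset=16
value=6 offset=20

Derivation:
Read 1: bits[0:8] width=8 -> value=141 (bin 10001101); offset now 8 = byte 1 bit 0; 32 bits remain
Read 2: bits[8:16] width=8 -> value=207 (bin 11001111); offset now 16 = byte 2 bit 0; 24 bits remain
Read 3: bits[16:20] width=4 -> value=6 (bin 0110); offset now 20 = byte 2 bit 4; 20 bits remain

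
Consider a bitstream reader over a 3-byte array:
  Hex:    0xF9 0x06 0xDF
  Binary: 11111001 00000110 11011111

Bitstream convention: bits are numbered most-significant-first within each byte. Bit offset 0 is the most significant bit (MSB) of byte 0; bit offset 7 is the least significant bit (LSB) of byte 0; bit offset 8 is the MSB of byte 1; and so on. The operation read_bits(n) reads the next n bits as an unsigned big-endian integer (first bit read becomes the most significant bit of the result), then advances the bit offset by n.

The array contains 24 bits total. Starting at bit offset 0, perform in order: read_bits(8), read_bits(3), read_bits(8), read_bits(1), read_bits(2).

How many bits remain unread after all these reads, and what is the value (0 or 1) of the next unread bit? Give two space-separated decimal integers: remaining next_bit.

Answer: 2 1

Derivation:
Read 1: bits[0:8] width=8 -> value=249 (bin 11111001); offset now 8 = byte 1 bit 0; 16 bits remain
Read 2: bits[8:11] width=3 -> value=0 (bin 000); offset now 11 = byte 1 bit 3; 13 bits remain
Read 3: bits[11:19] width=8 -> value=54 (bin 00110110); offset now 19 = byte 2 bit 3; 5 bits remain
Read 4: bits[19:20] width=1 -> value=1 (bin 1); offset now 20 = byte 2 bit 4; 4 bits remain
Read 5: bits[20:22] width=2 -> value=3 (bin 11); offset now 22 = byte 2 bit 6; 2 bits remain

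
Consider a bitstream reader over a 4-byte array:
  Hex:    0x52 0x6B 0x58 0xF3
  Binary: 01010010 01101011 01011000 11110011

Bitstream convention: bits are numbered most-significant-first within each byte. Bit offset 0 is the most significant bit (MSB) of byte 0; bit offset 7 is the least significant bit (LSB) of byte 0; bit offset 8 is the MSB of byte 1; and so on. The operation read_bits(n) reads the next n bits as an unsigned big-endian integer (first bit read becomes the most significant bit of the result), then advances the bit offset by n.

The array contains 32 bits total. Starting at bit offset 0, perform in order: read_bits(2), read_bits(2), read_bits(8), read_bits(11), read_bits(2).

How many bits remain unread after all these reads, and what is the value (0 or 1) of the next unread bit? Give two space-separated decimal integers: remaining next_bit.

Answer: 7 1

Derivation:
Read 1: bits[0:2] width=2 -> value=1 (bin 01); offset now 2 = byte 0 bit 2; 30 bits remain
Read 2: bits[2:4] width=2 -> value=1 (bin 01); offset now 4 = byte 0 bit 4; 28 bits remain
Read 3: bits[4:12] width=8 -> value=38 (bin 00100110); offset now 12 = byte 1 bit 4; 20 bits remain
Read 4: bits[12:23] width=11 -> value=1452 (bin 10110101100); offset now 23 = byte 2 bit 7; 9 bits remain
Read 5: bits[23:25] width=2 -> value=1 (bin 01); offset now 25 = byte 3 bit 1; 7 bits remain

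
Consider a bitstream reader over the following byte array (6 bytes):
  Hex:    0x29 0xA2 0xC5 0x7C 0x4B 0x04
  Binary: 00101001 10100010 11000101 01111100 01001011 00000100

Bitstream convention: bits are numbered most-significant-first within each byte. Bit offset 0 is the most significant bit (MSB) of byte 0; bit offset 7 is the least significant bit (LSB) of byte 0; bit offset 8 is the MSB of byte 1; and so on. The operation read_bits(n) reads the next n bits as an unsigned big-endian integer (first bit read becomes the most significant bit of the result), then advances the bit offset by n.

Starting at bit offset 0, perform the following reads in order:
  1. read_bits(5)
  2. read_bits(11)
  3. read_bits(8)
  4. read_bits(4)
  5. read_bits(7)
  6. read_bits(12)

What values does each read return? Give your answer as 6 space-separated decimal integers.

Answer: 5 418 197 7 98 1410

Derivation:
Read 1: bits[0:5] width=5 -> value=5 (bin 00101); offset now 5 = byte 0 bit 5; 43 bits remain
Read 2: bits[5:16] width=11 -> value=418 (bin 00110100010); offset now 16 = byte 2 bit 0; 32 bits remain
Read 3: bits[16:24] width=8 -> value=197 (bin 11000101); offset now 24 = byte 3 bit 0; 24 bits remain
Read 4: bits[24:28] width=4 -> value=7 (bin 0111); offset now 28 = byte 3 bit 4; 20 bits remain
Read 5: bits[28:35] width=7 -> value=98 (bin 1100010); offset now 35 = byte 4 bit 3; 13 bits remain
Read 6: bits[35:47] width=12 -> value=1410 (bin 010110000010); offset now 47 = byte 5 bit 7; 1 bits remain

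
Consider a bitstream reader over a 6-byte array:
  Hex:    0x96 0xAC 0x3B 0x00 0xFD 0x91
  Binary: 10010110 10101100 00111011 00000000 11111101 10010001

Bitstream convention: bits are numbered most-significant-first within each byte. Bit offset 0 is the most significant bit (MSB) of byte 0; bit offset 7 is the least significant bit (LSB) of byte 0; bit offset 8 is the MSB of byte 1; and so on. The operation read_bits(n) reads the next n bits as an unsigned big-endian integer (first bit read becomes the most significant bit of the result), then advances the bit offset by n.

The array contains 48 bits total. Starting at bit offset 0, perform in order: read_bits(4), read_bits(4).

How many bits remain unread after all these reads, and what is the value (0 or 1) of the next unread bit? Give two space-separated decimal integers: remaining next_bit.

Answer: 40 1

Derivation:
Read 1: bits[0:4] width=4 -> value=9 (bin 1001); offset now 4 = byte 0 bit 4; 44 bits remain
Read 2: bits[4:8] width=4 -> value=6 (bin 0110); offset now 8 = byte 1 bit 0; 40 bits remain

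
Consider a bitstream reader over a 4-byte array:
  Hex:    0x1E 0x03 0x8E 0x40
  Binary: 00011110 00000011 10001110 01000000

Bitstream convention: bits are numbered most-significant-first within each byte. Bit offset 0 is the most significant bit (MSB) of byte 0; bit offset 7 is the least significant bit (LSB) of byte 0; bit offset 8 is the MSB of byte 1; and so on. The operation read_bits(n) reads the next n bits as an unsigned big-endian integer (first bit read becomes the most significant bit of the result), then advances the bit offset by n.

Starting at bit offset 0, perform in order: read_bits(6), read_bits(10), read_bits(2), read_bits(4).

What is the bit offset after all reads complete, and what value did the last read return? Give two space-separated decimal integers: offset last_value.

Answer: 22 3

Derivation:
Read 1: bits[0:6] width=6 -> value=7 (bin 000111); offset now 6 = byte 0 bit 6; 26 bits remain
Read 2: bits[6:16] width=10 -> value=515 (bin 1000000011); offset now 16 = byte 2 bit 0; 16 bits remain
Read 3: bits[16:18] width=2 -> value=2 (bin 10); offset now 18 = byte 2 bit 2; 14 bits remain
Read 4: bits[18:22] width=4 -> value=3 (bin 0011); offset now 22 = byte 2 bit 6; 10 bits remain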